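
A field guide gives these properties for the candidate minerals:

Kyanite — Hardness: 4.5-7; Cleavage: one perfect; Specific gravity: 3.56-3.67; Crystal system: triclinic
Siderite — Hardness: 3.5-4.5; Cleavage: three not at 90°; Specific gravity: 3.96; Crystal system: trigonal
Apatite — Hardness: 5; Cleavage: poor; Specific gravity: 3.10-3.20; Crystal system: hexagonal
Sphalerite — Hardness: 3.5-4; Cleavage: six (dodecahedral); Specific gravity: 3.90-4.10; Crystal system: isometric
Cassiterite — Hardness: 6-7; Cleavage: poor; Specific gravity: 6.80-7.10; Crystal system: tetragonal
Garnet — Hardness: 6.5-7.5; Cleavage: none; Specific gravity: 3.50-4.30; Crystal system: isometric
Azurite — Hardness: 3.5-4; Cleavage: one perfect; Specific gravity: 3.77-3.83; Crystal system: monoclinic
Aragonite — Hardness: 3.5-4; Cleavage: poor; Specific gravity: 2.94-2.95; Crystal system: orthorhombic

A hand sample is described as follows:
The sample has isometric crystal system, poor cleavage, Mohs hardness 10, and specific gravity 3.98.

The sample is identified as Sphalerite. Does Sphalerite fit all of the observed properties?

Isometric crystal system — fits Sphalerite (isometric system).
Poor cleavage — Sphalerite has cleavage six (dodecahedral); inconsistent.
Mohs hardness 10 — Sphalerite has hardness 3.5-4; inconsistent.
Specific gravity 3.98 — fits Sphalerite (SG 3.90-4.10).
2 of the observed properties are inconsistent with Sphalerite.

Inconsistent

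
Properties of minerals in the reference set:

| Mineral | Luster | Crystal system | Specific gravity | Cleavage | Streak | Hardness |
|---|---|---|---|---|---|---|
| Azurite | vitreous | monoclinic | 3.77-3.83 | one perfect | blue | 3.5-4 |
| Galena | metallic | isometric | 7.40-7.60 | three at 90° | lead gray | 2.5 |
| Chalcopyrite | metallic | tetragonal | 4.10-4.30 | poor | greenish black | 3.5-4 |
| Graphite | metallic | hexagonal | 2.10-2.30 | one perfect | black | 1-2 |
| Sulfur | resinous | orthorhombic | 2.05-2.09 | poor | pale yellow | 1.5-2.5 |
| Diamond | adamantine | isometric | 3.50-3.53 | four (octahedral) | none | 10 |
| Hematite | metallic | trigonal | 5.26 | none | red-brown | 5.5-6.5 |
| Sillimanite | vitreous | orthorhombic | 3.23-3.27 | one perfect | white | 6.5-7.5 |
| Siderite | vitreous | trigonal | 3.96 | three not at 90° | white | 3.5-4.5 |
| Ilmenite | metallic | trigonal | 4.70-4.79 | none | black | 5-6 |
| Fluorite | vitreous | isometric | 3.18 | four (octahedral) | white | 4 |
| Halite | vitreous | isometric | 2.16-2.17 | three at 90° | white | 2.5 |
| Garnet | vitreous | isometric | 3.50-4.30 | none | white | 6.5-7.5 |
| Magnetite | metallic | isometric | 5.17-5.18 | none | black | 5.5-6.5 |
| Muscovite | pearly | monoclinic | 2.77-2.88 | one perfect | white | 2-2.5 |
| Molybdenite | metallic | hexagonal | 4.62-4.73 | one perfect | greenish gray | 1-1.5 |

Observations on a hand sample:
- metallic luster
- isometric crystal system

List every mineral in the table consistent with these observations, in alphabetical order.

Metallic luster — Galena, Chalcopyrite, Graphite, Hematite, Ilmenite, Magnetite, Molybdenite remain.
Isometric crystal system — Galena, Magnetite remain.
Remaining candidates: Galena, Magnetite.

Galena, Magnetite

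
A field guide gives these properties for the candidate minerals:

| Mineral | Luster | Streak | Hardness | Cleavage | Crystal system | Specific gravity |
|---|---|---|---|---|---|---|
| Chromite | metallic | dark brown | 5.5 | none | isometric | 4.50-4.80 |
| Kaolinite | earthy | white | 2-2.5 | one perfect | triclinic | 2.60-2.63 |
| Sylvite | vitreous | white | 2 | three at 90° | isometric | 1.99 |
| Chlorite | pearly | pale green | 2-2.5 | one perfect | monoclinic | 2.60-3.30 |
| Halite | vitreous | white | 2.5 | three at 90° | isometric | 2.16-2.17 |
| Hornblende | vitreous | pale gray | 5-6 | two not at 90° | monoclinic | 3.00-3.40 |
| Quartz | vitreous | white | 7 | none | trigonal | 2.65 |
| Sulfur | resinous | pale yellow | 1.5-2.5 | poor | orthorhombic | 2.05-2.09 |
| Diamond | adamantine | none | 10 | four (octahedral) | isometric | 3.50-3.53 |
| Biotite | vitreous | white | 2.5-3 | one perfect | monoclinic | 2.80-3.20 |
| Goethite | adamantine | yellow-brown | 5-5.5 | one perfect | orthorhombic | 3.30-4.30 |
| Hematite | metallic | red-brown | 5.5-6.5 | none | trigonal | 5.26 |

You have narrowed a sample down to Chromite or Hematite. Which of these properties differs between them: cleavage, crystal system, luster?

crystal system

Cleavage: both none — shared.
Crystal system: Chromite isometric, Hematite trigonal — distinct.
Luster: both metallic — shared.
Only crystal system differs between Chromite and Hematite among the listed tests.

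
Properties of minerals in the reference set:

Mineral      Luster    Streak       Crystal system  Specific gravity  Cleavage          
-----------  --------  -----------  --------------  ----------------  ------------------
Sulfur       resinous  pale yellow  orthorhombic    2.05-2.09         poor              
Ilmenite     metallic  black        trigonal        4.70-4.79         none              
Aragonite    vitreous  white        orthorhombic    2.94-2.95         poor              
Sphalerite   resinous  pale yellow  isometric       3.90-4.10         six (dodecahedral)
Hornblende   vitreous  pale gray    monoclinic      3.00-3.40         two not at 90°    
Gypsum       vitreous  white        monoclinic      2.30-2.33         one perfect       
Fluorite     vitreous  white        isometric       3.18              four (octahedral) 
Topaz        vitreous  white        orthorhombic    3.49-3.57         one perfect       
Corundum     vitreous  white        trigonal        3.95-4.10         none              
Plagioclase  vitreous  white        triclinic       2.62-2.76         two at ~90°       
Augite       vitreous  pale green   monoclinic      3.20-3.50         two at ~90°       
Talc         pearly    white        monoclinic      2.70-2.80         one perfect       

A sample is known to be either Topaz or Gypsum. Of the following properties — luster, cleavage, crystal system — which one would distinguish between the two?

crystal system

Luster: both vitreous — identical.
Cleavage: both one perfect — identical.
Crystal system: Topaz orthorhombic, Gypsum monoclinic — these differ.
Of the listed properties, crystal system is the one that separates them.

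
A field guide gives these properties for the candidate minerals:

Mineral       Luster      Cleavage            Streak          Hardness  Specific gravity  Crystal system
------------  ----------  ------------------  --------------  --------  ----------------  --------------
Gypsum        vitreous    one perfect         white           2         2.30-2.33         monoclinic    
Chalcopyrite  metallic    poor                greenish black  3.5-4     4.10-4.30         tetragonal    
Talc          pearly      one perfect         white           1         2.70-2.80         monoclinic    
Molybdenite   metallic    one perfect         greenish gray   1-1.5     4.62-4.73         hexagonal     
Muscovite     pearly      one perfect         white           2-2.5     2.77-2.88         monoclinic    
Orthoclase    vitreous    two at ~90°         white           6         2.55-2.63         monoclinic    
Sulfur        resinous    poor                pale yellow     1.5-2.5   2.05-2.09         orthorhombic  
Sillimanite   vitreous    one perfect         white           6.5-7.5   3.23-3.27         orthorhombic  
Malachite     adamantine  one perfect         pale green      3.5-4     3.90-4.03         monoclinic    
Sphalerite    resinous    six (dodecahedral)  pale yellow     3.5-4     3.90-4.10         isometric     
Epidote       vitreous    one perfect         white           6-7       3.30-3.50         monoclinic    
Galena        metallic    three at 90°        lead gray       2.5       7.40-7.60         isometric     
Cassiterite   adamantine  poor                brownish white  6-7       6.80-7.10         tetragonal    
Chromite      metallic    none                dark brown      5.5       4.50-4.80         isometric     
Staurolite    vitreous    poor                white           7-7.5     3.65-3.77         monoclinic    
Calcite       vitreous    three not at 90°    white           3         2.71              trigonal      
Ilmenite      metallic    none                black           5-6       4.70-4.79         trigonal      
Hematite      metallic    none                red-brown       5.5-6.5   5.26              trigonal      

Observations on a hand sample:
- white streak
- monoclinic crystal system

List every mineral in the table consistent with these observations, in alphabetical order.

Epidote, Gypsum, Muscovite, Orthoclase, Staurolite, Talc

White streak: Gypsum, Talc, Muscovite, Orthoclase, Sillimanite, Epidote, Staurolite, Calcite remain.
Monoclinic crystal system excludes Sillimanite, Calcite.
Consistent with every observation: Epidote, Gypsum, Muscovite, Orthoclase, Staurolite, Talc.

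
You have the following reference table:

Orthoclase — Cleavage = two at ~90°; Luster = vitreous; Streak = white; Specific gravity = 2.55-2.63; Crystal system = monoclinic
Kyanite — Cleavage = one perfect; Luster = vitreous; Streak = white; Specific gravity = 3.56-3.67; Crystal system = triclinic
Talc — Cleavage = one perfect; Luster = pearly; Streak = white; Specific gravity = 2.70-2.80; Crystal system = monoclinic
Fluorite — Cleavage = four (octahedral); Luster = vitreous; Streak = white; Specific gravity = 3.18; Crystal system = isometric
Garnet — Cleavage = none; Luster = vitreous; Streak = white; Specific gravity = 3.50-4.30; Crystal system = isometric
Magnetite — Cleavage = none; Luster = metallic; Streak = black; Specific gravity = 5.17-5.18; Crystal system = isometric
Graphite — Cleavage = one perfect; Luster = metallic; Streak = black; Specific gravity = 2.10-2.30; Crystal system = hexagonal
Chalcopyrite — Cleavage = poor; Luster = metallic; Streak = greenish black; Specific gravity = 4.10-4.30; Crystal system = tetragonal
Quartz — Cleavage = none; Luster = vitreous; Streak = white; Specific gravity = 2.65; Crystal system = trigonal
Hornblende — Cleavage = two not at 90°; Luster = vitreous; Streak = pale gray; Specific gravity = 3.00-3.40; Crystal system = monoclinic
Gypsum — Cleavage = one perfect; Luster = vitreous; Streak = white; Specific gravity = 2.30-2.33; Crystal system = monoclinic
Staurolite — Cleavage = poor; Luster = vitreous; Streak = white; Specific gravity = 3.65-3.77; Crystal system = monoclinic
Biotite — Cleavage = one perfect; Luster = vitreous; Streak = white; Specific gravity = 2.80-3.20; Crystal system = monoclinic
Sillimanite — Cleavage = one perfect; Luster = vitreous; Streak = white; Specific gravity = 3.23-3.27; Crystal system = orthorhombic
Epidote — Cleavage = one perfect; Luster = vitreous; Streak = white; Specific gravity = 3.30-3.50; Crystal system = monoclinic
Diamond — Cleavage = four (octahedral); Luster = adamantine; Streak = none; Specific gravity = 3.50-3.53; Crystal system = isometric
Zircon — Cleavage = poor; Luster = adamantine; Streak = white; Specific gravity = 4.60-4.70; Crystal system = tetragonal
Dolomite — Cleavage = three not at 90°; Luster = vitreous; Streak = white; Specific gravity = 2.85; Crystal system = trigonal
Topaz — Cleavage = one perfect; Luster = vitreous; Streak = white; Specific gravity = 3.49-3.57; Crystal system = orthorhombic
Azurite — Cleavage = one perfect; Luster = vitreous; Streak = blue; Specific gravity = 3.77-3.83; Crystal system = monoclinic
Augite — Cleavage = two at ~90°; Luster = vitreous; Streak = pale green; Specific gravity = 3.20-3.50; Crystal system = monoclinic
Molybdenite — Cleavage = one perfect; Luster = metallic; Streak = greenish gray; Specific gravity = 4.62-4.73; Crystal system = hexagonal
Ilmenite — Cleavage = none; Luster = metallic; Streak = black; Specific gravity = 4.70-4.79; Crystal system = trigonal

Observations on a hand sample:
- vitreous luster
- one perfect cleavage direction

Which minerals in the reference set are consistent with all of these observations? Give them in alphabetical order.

Azurite, Biotite, Epidote, Gypsum, Kyanite, Sillimanite, Topaz

Vitreous luster — leaves Orthoclase, Kyanite, Fluorite, Garnet, Quartz, Hornblende, Gypsum, Staurolite, Biotite, Sillimanite, Epidote, Dolomite, Topaz, Azurite, Augite.
One perfect cleavage direction — narrows the field to Kyanite, Gypsum, Biotite, Sillimanite, Epidote, Topaz, Azurite.
Remaining candidates: Azurite, Biotite, Epidote, Gypsum, Kyanite, Sillimanite, Topaz.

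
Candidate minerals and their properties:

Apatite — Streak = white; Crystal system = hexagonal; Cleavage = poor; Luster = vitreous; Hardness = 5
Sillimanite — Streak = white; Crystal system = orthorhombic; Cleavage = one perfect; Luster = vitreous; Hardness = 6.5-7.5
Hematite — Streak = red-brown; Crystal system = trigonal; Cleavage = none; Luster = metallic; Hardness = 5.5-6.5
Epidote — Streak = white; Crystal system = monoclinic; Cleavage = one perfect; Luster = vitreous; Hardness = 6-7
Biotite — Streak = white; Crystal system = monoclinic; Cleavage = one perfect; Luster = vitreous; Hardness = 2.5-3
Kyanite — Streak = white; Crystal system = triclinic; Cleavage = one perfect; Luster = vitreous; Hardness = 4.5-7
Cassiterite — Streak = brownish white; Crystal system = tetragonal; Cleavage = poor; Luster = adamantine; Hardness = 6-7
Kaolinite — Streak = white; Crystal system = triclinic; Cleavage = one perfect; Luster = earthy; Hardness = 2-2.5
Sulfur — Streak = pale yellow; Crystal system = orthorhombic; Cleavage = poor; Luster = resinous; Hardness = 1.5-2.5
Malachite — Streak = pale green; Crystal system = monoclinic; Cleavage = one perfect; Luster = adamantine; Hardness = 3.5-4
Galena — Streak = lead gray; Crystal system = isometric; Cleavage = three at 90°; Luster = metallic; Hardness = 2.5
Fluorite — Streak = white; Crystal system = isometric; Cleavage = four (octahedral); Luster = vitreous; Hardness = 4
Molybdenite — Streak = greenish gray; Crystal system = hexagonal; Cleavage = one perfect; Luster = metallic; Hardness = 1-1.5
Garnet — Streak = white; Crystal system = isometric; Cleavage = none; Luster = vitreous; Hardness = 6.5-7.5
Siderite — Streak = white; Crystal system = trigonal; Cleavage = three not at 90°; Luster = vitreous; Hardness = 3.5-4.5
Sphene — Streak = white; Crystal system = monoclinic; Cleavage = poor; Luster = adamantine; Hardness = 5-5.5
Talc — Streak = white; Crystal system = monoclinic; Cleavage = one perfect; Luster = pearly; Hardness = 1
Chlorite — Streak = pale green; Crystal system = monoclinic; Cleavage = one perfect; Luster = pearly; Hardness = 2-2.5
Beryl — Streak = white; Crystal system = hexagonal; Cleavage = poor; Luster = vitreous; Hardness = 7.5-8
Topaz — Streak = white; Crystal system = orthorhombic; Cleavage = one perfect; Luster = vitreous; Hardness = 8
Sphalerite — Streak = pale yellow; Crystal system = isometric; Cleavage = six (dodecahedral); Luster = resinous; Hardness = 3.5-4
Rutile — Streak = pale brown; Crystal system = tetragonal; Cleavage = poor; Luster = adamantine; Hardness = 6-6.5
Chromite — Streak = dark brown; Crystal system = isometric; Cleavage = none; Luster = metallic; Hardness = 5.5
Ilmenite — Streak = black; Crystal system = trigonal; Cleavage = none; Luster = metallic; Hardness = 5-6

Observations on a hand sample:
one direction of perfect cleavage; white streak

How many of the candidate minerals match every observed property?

One direction of perfect cleavage — narrows the field to Sillimanite, Epidote, Biotite, Kyanite, Kaolinite, Malachite, Molybdenite, Talc, Chlorite, Topaz.
White streak excludes Malachite, Molybdenite, Chlorite.
The minerals that satisfy all observations are Biotite, Epidote, Kaolinite, Kyanite, Sillimanite, Talc, Topaz.
That is 7 minerals.

7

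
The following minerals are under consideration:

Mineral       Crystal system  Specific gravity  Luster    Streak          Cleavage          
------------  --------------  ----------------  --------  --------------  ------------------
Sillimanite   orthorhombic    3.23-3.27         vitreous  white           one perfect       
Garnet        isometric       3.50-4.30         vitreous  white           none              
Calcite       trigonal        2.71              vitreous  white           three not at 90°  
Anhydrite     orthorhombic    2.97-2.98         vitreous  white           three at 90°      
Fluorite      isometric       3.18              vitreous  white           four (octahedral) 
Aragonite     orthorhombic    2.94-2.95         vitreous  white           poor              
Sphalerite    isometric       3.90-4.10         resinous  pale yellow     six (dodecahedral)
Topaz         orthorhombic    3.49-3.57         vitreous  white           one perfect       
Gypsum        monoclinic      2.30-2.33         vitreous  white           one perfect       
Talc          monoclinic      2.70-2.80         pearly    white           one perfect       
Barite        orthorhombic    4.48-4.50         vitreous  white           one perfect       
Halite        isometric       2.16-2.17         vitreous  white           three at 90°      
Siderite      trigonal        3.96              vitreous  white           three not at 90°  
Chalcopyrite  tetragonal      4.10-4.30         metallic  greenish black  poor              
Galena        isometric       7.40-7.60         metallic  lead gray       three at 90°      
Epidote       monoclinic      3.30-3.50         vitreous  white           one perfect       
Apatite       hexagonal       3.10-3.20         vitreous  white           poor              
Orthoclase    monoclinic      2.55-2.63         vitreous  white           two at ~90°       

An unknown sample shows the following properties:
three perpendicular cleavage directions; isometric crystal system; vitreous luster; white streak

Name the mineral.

Three perpendicular cleavage directions: only Anhydrite, Halite, Galena remain.
Isometric crystal system excludes Anhydrite.
Vitreous luster excludes Galena.
White streak: all remaining candidates fit.
Only Halite satisfies all observations.

Halite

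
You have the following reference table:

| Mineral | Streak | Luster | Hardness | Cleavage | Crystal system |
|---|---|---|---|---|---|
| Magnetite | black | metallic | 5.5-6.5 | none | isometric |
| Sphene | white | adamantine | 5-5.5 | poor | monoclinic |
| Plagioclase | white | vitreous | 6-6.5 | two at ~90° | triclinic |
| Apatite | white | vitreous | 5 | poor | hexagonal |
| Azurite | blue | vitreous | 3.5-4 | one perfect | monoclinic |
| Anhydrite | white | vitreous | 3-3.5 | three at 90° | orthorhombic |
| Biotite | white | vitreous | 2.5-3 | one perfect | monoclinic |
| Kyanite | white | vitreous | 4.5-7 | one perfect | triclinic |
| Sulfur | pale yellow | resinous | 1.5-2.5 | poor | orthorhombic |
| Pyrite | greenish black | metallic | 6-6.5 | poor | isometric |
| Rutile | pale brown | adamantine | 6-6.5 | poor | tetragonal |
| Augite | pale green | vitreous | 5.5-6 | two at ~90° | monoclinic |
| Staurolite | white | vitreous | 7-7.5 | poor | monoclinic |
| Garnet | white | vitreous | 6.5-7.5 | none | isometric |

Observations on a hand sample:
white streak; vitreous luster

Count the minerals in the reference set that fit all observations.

7

White streak eliminates Magnetite, Azurite, Sulfur, Pyrite, Rutile, Augite.
Vitreous luster eliminates Sphene.
Remaining candidates: Anhydrite, Apatite, Biotite, Garnet, Kyanite, Plagioclase, Staurolite.
That is 7 minerals.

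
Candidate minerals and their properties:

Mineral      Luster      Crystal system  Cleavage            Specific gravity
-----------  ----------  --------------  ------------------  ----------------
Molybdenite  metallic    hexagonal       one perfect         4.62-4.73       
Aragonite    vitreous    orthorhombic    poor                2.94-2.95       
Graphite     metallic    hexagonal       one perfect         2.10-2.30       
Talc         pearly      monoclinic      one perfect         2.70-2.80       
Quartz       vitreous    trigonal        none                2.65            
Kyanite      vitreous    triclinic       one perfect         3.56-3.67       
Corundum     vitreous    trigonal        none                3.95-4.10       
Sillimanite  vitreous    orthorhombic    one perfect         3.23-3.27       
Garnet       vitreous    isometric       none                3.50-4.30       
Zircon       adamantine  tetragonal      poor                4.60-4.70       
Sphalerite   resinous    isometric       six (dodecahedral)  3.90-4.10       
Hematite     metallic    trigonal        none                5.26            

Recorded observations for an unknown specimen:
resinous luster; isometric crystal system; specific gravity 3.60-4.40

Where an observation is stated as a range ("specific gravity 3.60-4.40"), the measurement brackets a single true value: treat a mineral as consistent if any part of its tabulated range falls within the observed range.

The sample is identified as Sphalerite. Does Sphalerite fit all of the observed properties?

Consistent

Resinous luster — matches Sphalerite (resinous luster).
Isometric crystal system — matches Sphalerite (isometric system).
Specific gravity 3.60-4.40 — matches Sphalerite (SG 3.90-4.10).
Nothing contradicts Sphalerite.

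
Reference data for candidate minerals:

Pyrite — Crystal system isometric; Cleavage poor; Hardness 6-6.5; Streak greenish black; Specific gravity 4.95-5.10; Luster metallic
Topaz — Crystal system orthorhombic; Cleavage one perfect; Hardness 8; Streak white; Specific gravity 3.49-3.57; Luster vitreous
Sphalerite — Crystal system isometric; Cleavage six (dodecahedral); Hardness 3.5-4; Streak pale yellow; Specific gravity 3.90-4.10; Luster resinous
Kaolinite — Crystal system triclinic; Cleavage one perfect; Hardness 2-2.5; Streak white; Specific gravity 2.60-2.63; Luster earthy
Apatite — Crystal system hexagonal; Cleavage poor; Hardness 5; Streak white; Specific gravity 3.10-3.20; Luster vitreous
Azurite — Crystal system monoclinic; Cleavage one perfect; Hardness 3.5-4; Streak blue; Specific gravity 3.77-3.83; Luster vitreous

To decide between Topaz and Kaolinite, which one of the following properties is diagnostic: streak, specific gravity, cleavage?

Streak: both white — shared.
Specific gravity: Topaz 3.49-3.57, Kaolinite 2.60-2.63 — distinct.
Cleavage: both one perfect — shared.
Only specific gravity differs between Topaz and Kaolinite among the listed tests.

specific gravity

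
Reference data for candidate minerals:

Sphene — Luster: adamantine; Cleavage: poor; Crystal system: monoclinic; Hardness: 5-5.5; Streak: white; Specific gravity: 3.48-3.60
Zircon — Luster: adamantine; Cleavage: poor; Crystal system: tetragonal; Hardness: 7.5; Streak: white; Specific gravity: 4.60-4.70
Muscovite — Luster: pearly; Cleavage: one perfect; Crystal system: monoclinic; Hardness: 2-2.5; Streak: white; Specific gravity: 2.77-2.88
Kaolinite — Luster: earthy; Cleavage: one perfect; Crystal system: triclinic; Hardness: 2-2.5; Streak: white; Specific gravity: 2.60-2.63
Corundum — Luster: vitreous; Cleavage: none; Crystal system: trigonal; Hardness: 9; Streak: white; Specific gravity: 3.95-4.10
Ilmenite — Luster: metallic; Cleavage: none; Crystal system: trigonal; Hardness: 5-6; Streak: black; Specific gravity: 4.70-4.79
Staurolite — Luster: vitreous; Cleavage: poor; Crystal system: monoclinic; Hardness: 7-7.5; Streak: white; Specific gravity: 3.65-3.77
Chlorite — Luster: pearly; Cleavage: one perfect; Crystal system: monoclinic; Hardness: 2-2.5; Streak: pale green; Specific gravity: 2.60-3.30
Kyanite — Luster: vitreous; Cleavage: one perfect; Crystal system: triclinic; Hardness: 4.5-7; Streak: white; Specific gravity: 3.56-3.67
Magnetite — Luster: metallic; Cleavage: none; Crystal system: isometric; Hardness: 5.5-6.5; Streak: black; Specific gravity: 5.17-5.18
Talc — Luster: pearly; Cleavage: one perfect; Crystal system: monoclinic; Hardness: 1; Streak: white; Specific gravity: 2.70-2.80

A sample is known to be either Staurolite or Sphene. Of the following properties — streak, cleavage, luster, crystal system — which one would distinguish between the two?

Streak: both white — shared.
Cleavage: both poor — shared.
Luster: Staurolite vitreous, Sphene adamantine — different.
Crystal system: both monoclinic — shared.
Of the listed properties, luster is the one that separates them.

luster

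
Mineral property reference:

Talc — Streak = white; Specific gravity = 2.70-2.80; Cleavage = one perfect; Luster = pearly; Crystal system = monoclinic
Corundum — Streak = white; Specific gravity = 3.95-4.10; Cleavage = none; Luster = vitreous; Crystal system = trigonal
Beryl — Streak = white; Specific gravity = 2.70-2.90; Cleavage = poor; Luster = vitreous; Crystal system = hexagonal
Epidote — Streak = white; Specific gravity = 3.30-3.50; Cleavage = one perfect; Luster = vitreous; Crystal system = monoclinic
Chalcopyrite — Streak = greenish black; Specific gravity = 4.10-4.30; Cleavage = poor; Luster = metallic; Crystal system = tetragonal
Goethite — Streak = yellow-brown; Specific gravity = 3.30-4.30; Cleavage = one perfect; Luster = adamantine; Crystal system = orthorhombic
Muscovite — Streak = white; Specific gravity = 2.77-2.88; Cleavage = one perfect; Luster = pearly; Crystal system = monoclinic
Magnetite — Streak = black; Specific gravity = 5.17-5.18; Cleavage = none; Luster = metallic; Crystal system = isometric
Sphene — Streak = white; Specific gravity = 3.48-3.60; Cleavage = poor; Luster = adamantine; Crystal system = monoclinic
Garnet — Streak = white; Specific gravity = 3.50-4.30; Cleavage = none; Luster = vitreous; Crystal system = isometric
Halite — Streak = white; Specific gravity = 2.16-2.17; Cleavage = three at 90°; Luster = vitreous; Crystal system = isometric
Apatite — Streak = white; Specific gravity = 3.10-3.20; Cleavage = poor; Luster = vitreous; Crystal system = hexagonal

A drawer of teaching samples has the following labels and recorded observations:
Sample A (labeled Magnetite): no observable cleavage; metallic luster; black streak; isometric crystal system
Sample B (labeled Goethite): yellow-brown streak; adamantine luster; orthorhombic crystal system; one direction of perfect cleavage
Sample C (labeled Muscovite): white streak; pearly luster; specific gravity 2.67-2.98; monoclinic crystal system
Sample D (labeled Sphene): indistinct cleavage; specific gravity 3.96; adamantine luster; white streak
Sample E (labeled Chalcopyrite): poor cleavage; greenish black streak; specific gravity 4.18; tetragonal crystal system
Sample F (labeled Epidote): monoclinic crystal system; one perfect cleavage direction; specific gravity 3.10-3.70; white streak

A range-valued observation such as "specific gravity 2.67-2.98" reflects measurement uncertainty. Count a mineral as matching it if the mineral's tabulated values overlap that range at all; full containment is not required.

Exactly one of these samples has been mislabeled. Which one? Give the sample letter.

D

Sample A: nothing contradicts Magnetite.
Sample B: nothing contradicts Goethite.
Sample C: nothing contradicts Muscovite.
Sample D: specific gravity 3.96 is outside the reference for Sphene (SG 3.48-3.60) — mislabeled.
Sample E: nothing contradicts Chalcopyrite.
Sample F: nothing contradicts Epidote.
The mislabeled specimen is D.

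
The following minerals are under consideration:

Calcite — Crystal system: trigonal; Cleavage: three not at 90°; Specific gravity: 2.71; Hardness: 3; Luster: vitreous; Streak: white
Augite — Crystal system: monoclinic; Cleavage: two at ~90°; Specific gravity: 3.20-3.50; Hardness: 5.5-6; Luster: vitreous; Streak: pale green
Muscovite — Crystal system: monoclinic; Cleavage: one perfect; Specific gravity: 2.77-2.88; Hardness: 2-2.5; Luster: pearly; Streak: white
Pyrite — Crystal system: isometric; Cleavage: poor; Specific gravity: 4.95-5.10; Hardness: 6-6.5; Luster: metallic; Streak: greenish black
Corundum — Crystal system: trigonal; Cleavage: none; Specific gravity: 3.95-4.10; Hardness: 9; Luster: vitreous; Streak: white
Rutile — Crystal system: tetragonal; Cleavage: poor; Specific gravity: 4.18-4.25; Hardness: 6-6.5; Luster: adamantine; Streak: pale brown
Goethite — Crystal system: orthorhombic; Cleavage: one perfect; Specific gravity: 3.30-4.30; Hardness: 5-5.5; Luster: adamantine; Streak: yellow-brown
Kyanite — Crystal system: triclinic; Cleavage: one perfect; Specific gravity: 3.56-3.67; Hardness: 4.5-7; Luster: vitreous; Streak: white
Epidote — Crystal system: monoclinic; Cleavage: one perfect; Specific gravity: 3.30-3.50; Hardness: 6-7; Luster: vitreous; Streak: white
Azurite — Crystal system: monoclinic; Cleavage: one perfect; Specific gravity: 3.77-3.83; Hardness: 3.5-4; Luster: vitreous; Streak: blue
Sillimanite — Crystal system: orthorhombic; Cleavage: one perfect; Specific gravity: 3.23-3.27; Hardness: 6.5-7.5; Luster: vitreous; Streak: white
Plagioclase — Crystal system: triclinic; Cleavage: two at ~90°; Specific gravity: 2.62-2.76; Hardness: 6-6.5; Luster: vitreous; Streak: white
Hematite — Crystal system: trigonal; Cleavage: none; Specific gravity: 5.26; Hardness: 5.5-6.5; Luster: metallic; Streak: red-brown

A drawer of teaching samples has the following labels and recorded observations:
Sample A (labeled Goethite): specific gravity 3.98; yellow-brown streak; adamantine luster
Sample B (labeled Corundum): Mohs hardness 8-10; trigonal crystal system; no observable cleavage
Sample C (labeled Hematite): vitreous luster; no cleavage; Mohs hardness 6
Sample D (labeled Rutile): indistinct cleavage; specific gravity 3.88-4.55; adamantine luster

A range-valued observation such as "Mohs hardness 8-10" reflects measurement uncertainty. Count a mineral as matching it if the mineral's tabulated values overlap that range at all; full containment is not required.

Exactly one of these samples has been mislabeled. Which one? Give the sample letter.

Sample A: every observation is compatible with the reference values for Goethite.
Sample B: every observation is compatible with the reference values for Corundum.
Sample C: Hematite has metallic luster, but the record shows vitreous luster — this label is wrong.
Sample D: every observation is compatible with the reference values for Rutile.
Only sample C is inconsistent with its label.

C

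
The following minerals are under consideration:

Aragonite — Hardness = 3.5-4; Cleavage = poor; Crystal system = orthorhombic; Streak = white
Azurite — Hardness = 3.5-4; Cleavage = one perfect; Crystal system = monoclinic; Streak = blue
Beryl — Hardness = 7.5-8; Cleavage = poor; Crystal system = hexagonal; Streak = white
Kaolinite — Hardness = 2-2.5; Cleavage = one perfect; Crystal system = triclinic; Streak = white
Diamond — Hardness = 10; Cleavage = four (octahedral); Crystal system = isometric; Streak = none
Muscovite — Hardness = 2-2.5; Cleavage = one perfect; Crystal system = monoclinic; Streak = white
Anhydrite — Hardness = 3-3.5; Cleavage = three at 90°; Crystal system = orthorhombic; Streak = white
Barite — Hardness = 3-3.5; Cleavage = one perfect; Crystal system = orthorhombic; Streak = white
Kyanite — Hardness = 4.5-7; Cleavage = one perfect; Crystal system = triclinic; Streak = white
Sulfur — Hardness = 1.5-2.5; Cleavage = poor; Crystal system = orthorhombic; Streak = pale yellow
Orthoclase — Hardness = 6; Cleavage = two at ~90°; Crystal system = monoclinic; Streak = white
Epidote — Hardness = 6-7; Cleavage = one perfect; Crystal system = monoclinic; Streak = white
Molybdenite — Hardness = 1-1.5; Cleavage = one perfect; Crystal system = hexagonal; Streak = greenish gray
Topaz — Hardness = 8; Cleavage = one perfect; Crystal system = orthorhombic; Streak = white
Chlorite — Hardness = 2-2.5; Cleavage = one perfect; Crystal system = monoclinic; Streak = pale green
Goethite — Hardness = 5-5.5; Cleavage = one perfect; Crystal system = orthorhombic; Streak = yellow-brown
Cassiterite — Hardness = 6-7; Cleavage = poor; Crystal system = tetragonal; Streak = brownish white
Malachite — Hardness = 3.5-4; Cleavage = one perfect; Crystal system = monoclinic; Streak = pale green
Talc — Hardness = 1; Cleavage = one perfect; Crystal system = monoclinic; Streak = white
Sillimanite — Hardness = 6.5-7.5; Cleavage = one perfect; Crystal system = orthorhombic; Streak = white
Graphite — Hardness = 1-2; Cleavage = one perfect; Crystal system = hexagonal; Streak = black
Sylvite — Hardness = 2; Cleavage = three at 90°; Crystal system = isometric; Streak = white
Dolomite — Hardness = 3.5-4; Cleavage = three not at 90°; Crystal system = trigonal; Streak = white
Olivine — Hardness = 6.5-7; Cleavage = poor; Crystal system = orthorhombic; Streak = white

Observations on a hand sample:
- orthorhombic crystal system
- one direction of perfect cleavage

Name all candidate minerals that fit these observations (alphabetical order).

Barite, Goethite, Sillimanite, Topaz

Orthorhombic crystal system: only Aragonite, Anhydrite, Barite, Sulfur, Topaz, Goethite, Sillimanite, Olivine remain.
One direction of perfect cleavage rules out Aragonite, Anhydrite, Sulfur, Olivine.
Remaining candidates: Barite, Goethite, Sillimanite, Topaz.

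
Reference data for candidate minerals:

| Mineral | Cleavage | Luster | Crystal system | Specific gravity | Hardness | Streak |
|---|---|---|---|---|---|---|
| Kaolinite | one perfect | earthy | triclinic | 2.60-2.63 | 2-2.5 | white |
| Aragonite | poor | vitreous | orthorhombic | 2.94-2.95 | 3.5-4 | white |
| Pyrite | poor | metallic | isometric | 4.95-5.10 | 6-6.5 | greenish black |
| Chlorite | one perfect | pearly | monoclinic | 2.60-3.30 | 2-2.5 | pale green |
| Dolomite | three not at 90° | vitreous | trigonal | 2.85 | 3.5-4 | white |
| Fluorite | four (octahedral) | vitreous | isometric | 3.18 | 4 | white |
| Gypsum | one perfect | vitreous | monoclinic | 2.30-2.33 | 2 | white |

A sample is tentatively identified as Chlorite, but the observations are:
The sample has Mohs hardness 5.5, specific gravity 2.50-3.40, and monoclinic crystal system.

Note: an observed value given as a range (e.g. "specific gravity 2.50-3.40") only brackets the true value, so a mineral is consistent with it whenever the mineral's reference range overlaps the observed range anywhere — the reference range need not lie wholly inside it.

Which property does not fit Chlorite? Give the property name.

Mohs hardness 5.5: Chlorite has hardness 2-2.5 — does not match.
Specific gravity 2.50-3.40: Chlorite has SG 2.60-3.30 — within range.
Monoclinic crystal system: Chlorite has monoclinic system — within range.
The hardness is the one property that does not fit.

hardness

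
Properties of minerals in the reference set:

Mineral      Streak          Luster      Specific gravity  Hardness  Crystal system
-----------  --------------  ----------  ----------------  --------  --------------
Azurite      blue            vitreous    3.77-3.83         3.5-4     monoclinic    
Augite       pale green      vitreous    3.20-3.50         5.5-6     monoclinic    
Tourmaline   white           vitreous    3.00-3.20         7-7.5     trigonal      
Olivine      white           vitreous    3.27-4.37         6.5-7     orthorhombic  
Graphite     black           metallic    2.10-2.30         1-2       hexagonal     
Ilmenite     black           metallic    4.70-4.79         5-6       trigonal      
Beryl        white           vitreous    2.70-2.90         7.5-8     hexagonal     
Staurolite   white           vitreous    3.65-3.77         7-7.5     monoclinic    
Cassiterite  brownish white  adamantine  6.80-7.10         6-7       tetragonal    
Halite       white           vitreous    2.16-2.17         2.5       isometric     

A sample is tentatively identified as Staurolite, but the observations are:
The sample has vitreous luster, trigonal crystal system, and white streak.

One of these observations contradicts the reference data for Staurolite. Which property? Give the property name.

crystal system

Vitreous luster: Staurolite has vitreous luster — consistent.
Trigonal crystal system: Staurolite has monoclinic system — does not match.
White streak: Staurolite has white streak — consistent.
Everything matches except the crystal system.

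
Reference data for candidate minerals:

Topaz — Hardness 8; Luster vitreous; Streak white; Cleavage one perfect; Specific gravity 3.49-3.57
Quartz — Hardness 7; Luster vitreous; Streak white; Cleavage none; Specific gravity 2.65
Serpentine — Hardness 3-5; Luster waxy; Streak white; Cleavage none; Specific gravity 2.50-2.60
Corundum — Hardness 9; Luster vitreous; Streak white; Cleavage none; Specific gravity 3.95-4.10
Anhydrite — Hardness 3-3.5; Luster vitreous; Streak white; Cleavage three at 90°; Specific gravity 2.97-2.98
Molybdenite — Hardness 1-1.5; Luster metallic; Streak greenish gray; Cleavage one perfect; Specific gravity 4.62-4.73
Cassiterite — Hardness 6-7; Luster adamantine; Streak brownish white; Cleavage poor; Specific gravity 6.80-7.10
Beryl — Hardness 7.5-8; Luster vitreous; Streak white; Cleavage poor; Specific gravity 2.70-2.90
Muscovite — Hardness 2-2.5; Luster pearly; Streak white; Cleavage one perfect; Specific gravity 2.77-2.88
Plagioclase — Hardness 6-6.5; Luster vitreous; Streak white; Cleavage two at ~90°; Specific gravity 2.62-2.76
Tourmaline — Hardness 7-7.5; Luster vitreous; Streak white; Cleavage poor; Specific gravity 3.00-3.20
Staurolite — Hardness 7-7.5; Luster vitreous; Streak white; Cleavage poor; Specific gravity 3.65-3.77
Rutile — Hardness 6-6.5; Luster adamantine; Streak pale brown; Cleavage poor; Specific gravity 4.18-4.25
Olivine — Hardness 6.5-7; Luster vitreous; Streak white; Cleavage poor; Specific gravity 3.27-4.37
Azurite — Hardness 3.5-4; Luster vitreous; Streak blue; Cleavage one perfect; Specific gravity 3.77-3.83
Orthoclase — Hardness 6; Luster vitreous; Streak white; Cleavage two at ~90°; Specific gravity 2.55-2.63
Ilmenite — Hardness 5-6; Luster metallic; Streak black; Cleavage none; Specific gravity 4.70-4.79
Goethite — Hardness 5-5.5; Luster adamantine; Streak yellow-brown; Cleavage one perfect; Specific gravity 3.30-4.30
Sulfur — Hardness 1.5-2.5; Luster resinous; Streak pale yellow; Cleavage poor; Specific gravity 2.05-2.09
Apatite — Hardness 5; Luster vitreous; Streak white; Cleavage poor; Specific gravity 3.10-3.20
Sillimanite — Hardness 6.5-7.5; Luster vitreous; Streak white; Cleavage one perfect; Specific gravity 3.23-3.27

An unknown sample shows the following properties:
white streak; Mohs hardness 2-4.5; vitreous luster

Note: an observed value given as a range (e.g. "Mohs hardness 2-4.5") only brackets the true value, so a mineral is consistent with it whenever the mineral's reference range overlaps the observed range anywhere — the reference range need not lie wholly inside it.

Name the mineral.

White streak — narrows the field to Topaz, Quartz, Serpentine, Corundum, Anhydrite, Beryl, Muscovite, Plagioclase, Tourmaline, Staurolite, Olivine, Orthoclase, Apatite, Sillimanite.
Mohs hardness 2-4.5 — narrows the field to Serpentine, Anhydrite, Muscovite.
Vitreous luster — Anhydrite remains.
The only mineral consistent with every observation is Anhydrite.

Anhydrite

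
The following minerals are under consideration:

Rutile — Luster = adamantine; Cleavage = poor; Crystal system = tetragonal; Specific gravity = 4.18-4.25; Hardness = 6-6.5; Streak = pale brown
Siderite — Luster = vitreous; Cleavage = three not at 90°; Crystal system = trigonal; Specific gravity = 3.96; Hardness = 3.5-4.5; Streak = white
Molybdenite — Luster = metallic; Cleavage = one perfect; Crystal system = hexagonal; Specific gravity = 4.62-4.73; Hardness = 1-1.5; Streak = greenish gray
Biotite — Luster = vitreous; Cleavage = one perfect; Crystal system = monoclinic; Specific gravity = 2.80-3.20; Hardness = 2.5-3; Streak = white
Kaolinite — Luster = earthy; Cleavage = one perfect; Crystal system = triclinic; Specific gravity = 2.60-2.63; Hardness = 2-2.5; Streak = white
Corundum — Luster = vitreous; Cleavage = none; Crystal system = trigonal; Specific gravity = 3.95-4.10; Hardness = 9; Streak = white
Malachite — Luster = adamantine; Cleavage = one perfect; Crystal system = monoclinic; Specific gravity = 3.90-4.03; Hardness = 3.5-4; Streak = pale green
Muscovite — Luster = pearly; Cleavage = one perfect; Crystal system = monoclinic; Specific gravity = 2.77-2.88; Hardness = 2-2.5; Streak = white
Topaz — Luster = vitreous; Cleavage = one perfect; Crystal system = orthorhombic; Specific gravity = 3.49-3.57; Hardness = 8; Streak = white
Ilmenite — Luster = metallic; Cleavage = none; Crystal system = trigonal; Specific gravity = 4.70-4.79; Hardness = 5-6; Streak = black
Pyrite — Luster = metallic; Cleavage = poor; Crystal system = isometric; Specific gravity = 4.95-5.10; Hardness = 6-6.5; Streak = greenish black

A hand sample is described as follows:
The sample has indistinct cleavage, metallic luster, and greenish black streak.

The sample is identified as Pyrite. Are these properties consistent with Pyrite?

Indistinct cleavage — matches Pyrite (cleavage poor).
Metallic luster — matches Pyrite (metallic luster).
Greenish black streak — matches Pyrite (greenish black streak).
All observations are consistent with the tabulated values for Pyrite.

Yes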